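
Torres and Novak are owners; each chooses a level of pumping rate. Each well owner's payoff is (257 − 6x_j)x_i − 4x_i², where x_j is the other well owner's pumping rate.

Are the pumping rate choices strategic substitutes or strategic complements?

strategic substitutes

Torres's payoff is (257 − 6x_N)x_T − 4x_T².
∂π/∂x_T = 257 − 6x_N − 8x_T = 0, so x_T = 32.125 − 0.75x_N.
The best-response slope dx_T/dx_N = −0.75 < 0: the reaction function is downward-sloping, so the choices are strategic substitutes.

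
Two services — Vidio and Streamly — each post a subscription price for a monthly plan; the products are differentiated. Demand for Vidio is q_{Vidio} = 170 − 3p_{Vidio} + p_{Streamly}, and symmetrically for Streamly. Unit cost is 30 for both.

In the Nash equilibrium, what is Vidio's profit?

1452

Vidio's profit: π = (p_{Vidio} − 30)(170 − 3p_{Vidio} + p_{Streamly}).
∂π/∂p_{Vidio} = 260 − 6p_{Vidio} + p_{Streamly} = 0 ⇒ p_{Vidio} = 130/3 + (1/6)p_{Streamly}.
The game is symmetric, so in equilibrium p_{Streamly} = p_{Vidio}: the reaction function gives (5/6)p_{Vidio} = 130/3, hence p_{Vidio} = 52.
q_{Vidio} = 170 − 3·52 + 52 = 66.
Profit = (52 − 30)·66 = 1452.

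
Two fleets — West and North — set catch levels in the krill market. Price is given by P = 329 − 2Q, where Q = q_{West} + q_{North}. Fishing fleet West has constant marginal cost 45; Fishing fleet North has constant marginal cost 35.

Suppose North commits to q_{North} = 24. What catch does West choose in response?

59

Fishing fleet West's profit: π = q_{West}(329 − 2(q_{West} + q_{North})) − 45q_{West}.
∂π/∂q_{West} = 284 − 4q_{West} − 2q_{North} = 0, so q_{West} = 71 − 0.5q_{North}.
At q_{North} = 24: q_{West} = 71 − 0.5·24 = 59.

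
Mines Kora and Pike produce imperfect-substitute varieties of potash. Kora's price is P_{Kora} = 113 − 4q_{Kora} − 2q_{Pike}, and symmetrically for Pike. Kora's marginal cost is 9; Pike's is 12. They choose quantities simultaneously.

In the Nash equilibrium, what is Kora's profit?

441

Mine Kora's profit: π = q_{Kora}(113 − 4q_{Kora} − 2q_{Pike}) − 9q_{Kora}.
∂π/∂q_{Kora} = 104 − 8q_{Kora} − 2q_{Pike} = 0 ⇒ q_{Kora} = 13 − 0.25q_{Pike}.
Similarly q_{Pike} = 12.625 − 0.25q_{Kora}.
Plugging q_{Pike} into Kora's best response: q_{Kora} = 13 − 0.25(12.625 − 0.25q_{Kora}) ⇒ 0.9375q_{Kora} = 315/32, so q_{Kora} = 10.5.
Then q_{Pike} = 12.625 − 0.25·10.5 = 10.
P_{Kora} = 113 − 4·10.5 − 2·10 = 51.
Profit = (51 − 9)·10.5 = 441.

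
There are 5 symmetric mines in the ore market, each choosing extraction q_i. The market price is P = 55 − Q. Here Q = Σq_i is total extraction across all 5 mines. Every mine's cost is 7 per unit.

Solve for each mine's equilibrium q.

A representative mine's profit is π_i = q_i(55 − Q) − 7q_i, with Q = q_i + Σ_{j≠i} q_j.
First-order condition: 48 − 2q_i − Σ_{j≠i} q_j = 0.
With identical mines, set every q_j = q: then 48 − 2q − 4q = 0, i.e. q = 48/6 = 8.

8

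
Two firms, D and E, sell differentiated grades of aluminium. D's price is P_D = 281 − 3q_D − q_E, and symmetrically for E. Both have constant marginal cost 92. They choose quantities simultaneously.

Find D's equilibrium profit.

Firm D's profit: π = q_D(281 − 3q_D − q_E) − 92q_D.
∂π/∂q_D = 189 − 6q_D − q_E = 0 ⇒ q_D = 31.5 − (1/6)q_E.
The game is symmetric, so in equilibrium q_E = q_D: the reaction function gives (7/6)q_D = 31.5, hence q_D = 27.
P_D = 281 − 3·27 − 27 = 173.
Profit = (173 − 92)·27 = 2187.

2187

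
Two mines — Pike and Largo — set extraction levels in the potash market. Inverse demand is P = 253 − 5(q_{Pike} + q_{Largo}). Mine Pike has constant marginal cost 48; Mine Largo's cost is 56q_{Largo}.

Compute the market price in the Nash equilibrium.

119

Mine Pike's profit: π = q_{Pike}(253 − 5(q_{Pike} + q_{Largo})) − 48q_{Pike}.
∂π/∂q_{Pike} = 205 − 10q_{Pike} − 5q_{Largo} = 0, so q_{Pike} = 20.5 − 0.5q_{Largo}.
By the same steps for Largo: q_{Largo} = 19.7 − 0.5q_{Pike}.
Plugging q_{Largo} into Pike's best response: q_{Pike} = 20.5 − 0.5(19.7 − 0.5q_{Pike}) ⇒ 0.75q_{Pike} = 10.65, so q_{Pike} = 14.2.
Then q_{Largo} = 19.7 − 0.5·14.2 = 12.6.
Equilibrium price: P = 253 − 5·26.8 = 119.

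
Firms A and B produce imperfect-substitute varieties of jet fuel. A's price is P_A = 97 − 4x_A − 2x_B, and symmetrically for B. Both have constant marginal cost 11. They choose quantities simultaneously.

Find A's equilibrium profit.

295.84

Firm A's profit: π = x_A(97 − 4x_A − 2x_B) − 11x_A.
∂π/∂x_A = 86 − 8x_A − 2x_B = 0 ⇒ x_A = 10.75 − 0.25x_B.
By symmetry x_B = x_A; substituting into the reaction function, 1.25x_A = 10.75 and x_A = 8.6.
P_A = 97 − 4·8.6 − 2·8.6 = 45.4.
Profit = (45.4 − 11)·8.6 = 295.84.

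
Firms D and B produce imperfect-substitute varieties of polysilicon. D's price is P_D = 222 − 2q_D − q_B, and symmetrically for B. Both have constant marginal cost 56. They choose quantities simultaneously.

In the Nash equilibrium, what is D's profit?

Firm D's profit: π = q_D(222 − 2q_D − q_B) − 56q_D.
∂π/∂q_D = 166 − 4q_D − q_B = 0 ⇒ q_D = 41.5 − 0.25q_B.
The game is symmetric, so in equilibrium q_B = q_D: the reaction function gives 1.25q_D = 41.5, hence q_D = 33.2.
P_D = 222 − 2·33.2 − 33.2 = 122.4.
Profit = (122.4 − 56)·33.2 = 2204.48.

2204.48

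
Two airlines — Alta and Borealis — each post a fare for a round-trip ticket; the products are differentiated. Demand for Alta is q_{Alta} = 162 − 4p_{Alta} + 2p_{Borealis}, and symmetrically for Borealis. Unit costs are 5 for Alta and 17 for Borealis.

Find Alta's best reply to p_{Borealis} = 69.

40

Alta's profit: π = (p_{Alta} − 5)(162 − 4p_{Alta} + 2p_{Borealis}).
∂π/∂p_{Alta} = 182 − 8p_{Alta} + 2p_{Borealis} = 0 ⇒ p_{Alta} = 22.75 + 0.25p_{Borealis}.
At p_{Borealis} = 69: p_{Alta} = 22.75 + 0.25·69 = 40.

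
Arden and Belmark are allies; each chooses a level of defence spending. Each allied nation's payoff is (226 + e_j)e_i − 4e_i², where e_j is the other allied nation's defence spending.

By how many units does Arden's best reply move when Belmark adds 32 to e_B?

Arden's payoff is (226 + e_B)e_A − 4e_A².
∂π/∂e_A = 226 + e_B − 8e_A = 0, so e_A = 28.25 + 0.125e_B.
The reaction-function slope is 0.125, so a 32-unit rise in e_B moves e_A by 0.125 × 32 = 4. Arden's best response rises — the actions are strategic complements.

4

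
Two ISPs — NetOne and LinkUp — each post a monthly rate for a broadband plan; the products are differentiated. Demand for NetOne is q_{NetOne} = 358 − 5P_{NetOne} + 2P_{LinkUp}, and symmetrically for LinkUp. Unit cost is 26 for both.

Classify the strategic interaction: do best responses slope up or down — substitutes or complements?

NetOne's profit: π = (P_{NetOne} − 26)(358 − 5P_{NetOne} + 2P_{LinkUp}).
∂π/∂P_{NetOne} = 488 − 10P_{NetOne} + 2P_{LinkUp} = 0 ⇒ P_{NetOne} = 48.8 + 0.2P_{LinkUp}.
The best-response slope dP_{NetOne}/dP_{LinkUp} = 0.2 > 0: the reaction function is upward-sloping, so the choices are strategic complements.

strategic complements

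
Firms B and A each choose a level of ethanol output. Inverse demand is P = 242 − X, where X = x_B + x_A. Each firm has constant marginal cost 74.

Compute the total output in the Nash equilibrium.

Firm B's profit: π = x_B(242 − (x_B + x_A)) − 74x_B.
∂π/∂x_B = 168 − 2x_B − x_A = 0, so x_B = 84 − 0.5x_A.
By symmetry x_A = x_B; substituting into the reaction function, 1.5x_B = 84 and x_B = 56.
Total output: 56 + 56 = 112.

112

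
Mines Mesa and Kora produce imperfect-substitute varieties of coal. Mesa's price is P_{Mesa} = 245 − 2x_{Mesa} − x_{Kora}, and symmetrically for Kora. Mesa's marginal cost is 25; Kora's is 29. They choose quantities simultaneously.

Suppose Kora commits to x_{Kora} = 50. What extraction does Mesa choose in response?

42.5

Mine Mesa's profit: π = x_{Mesa}(245 − 2x_{Mesa} − x_{Kora}) − 25x_{Mesa}.
∂π/∂x_{Mesa} = 220 − 4x_{Mesa} − x_{Kora} = 0 ⇒ x_{Mesa} = 55 − 0.25x_{Kora}.
At x_{Kora} = 50: x_{Mesa} = 55 − 0.25·50 = 42.5.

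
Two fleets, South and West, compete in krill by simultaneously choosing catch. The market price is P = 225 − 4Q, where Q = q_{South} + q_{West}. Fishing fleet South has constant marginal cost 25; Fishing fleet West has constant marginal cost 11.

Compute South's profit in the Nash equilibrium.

961

Fishing fleet South's profit: π = q_{South}(225 − 4(q_{South} + q_{West})) − 25q_{South}.
∂π/∂q_{South} = 200 − 8q_{South} − 4q_{West} = 0, so q_{South} = 25 − 0.5q_{West}.
By the same steps for West: q_{West} = 26.75 − 0.5q_{South}.
Substituting the second reaction function into the first: q_{South} = 25 − 0.5(26.75 − 0.5q_{South}), which gives 0.75q_{South} = 11.625 ⇒ q_{South} = 15.5.
Then q_{West} = 26.75 − 0.5·15.5 = 19.
Price P = 225 − 4·34.5 = 87.
South's profit: (87 − 25)·15.5 = 961.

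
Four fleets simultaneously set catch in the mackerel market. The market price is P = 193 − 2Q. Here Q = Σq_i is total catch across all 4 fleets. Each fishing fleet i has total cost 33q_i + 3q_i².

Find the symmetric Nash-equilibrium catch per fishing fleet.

A representative fishing fleet's profit is π_i = q_i(193 − 2Q) − 33q_i − 3q_i², with Q = q_i + Σ_{j≠i} q_j.
First-order condition: 160 − 10q_i − 2Σ_{j≠i} q_j = 0.
Imposing symmetry (q_j = q for all j) turns Σ_{j≠i} q_j into 3q, so 160 = 16q and q = 10.

10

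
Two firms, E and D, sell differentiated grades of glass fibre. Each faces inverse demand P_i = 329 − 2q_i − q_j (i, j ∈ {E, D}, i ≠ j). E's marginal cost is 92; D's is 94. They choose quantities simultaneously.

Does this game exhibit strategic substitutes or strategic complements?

Firm E's profit: π = q_E(329 − 2q_E − q_D) − 92q_E.
∂π/∂q_E = 237 − 4q_E − q_D = 0 ⇒ q_E = 59.25 − 0.25q_D.
The best-response slope dq_E/dq_D = −0.25 < 0: the reaction function is downward-sloping, so the choices are strategic substitutes.

strategic substitutes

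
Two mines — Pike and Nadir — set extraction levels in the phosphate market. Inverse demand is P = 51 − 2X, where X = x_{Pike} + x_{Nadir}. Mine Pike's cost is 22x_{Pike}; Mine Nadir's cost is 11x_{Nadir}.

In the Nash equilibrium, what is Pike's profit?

Mine Pike's profit: π = x_{Pike}(51 − 2(x_{Pike} + x_{Nadir})) − 22x_{Pike}.
∂π/∂x_{Pike} = 29 − 4x_{Pike} − 2x_{Nadir} = 0, so x_{Pike} = 7.25 − 0.5x_{Nadir}.
By the same steps for Nadir: x_{Nadir} = 10 − 0.5x_{Pike}.
Plugging x_{Nadir} into Pike's best response: x_{Pike} = 7.25 − 0.5(10 − 0.5x_{Pike}) ⇒ 0.75x_{Pike} = 2.25, so x_{Pike} = 3.
Then x_{Nadir} = 10 − 0.5·3 = 8.5.
Price P = 51 − 2·11.5 = 28.
Pike's profit: (28 − 22)·3 = 18.

18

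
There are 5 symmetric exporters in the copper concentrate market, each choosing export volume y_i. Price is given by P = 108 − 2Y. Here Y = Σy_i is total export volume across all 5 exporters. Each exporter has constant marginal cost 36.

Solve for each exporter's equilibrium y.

A representative exporter's profit is π_i = y_i(108 − 2Y) − 36y_i, with Y = y_i + Σ_{j≠i} y_j.
First-order condition: 72 − 4y_i − 2Σ_{j≠i} y_j = 0.
Imposing symmetry (y_j = y for all j) turns Σ_{j≠i} y_j into 4y, so 72 = 12y and y = 6.

6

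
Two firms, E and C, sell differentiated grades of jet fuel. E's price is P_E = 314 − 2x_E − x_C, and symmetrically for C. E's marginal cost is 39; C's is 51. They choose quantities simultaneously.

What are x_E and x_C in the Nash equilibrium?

Firm E's profit: π = x_E(314 − 2x_E − x_C) − 39x_E.
∂π/∂x_E = 275 − 4x_E − x_C = 0 ⇒ x_E = 68.75 − 0.25x_C.
Similarly x_C = 65.75 − 0.25x_E.
Solving the two reaction functions simultaneously: (1 − (−0.25)(−0.25))x_E = 68.75 − 0.25·65.75, so 0.9375x_E = 52.3125 and x_E = 55.8.
Then x_C = 65.75 − 0.25·55.8 = 51.8.

55.8, 51.8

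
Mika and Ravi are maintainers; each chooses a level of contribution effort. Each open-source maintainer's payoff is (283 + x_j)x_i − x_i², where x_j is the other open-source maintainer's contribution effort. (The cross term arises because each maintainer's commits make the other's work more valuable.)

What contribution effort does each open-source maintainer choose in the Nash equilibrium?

Mika's payoff is (283 + x_R)x_M − x_M².
∂π/∂x_M = 283 + x_R − 2x_M = 0, so x_M = 141.5 + 0.5x_R.
Setting x_M = x_R in the reaction function: x_M = 141.5 + 0.5x_M, so x_M = 141.5 / 0.5 = 283.

283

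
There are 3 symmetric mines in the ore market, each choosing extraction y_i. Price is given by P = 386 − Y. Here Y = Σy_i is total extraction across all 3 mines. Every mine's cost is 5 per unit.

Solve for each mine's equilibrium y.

A representative mine's profit is π_i = y_i(386 − Y) − 5y_i, with Y = y_i + Σ_{j≠i} y_j.
First-order condition: 381 − 2y_i − Σ_{j≠i} y_j = 0.
With identical mines, set every y_j = y: then 381 − 2y − 2y = 0, i.e. y = 381/4 = 95.25.

95.25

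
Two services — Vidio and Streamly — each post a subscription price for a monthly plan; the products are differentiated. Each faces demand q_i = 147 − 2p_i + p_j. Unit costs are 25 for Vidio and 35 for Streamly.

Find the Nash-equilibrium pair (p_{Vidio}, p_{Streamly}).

Vidio's profit: π = (p_{Vidio} − 25)(147 − 2p_{Vidio} + p_{Streamly}).
∂π/∂p_{Vidio} = 197 − 4p_{Vidio} + p_{Streamly} = 0 ⇒ p_{Vidio} = 49.25 + 0.25p_{Streamly}.
Similarly p_{Streamly} = 54.25 + 0.25p_{Vidio}.
Solving the two reaction functions simultaneously: (1 − (0.25)(0.25))p_{Vidio} = 49.25 + 0.25·54.25, so 0.9375p_{Vidio} = 62.8125 and p_{Vidio} = 67.
Then p_{Streamly} = 54.25 + 0.25·67 = 71.

67, 71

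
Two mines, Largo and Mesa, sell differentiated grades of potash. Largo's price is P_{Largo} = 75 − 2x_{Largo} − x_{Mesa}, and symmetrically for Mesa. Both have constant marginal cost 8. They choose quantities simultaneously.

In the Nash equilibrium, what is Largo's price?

Mine Largo's profit: π = x_{Largo}(75 − 2x_{Largo} − x_{Mesa}) − 8x_{Largo}.
∂π/∂x_{Largo} = 67 − 4x_{Largo} − x_{Mesa} = 0 ⇒ x_{Largo} = 16.75 − 0.25x_{Mesa}.
By symmetry x_{Mesa} = x_{Largo}; substituting into the reaction function, 1.25x_{Largo} = 16.75 and x_{Largo} = 13.4.
P_{Largo} = 75 − 2·13.4 − 13.4 = 34.8.

34.8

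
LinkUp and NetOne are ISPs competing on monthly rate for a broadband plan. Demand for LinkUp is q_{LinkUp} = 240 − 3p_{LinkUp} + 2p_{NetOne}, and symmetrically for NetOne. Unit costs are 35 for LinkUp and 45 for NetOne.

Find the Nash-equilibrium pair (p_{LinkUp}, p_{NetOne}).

88.125, 91.875

LinkUp's profit: π = (p_{LinkUp} − 35)(240 − 3p_{LinkUp} + 2p_{NetOne}).
∂π/∂p_{LinkUp} = 345 − 6p_{LinkUp} + 2p_{NetOne} = 0 ⇒ p_{LinkUp} = 57.5 + (1/3)p_{NetOne}.
Similarly p_{NetOne} = 62.5 + (1/3)p_{LinkUp}.
Solving the two reaction functions simultaneously: (1 − (1/3)(1/3))p_{LinkUp} = 57.5 + (1/3)·62.5, so (8/9)p_{LinkUp} = 235/3 and p_{LinkUp} = 88.125.
Then p_{NetOne} = 62.5 + (1/3)·88.125 = 91.875.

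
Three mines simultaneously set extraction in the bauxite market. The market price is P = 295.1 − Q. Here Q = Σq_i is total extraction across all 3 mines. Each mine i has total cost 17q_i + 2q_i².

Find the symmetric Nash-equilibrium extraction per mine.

A representative mine's profit is π_i = q_i(295.1 − Q) − 17q_i − 2q_i², with Q = q_i + Σ_{j≠i} q_j.
First-order condition: 278.1 − 6q_i − Σ_{j≠i} q_j = 0.
Imposing symmetry (q_j = q for all j) turns Σ_{j≠i} q_j into 2q, so 278.1 = 8q and q = 34.7625.

34.7625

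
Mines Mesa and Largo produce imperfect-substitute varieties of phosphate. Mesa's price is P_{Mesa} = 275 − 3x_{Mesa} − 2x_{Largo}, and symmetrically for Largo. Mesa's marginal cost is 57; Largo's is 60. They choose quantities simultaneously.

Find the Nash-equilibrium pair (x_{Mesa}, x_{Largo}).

27.4375, 26.6875

Mine Mesa's profit: π = x_{Mesa}(275 − 3x_{Mesa} − 2x_{Largo}) − 57x_{Mesa}.
∂π/∂x_{Mesa} = 218 − 6x_{Mesa} − 2x_{Largo} = 0 ⇒ x_{Mesa} = 109/3 − (1/3)x_{Largo}.
Similarly x_{Largo} = 215/6 − (1/3)x_{Mesa}.
Plugging x_{Largo} into Mesa's best response: x_{Mesa} = 109/3 − (1/3)(215/6 − (1/3)x_{Mesa}) ⇒ (8/9)x_{Mesa} = 439/18, so x_{Mesa} = 27.4375.
Then x_{Largo} = 215/6 − (1/3)·27.4375 = 26.6875.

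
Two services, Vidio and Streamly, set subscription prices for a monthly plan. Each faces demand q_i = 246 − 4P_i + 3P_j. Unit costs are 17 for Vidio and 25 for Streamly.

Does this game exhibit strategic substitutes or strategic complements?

strategic complements

Vidio's profit: π = (P_{Vidio} − 17)(246 − 4P_{Vidio} + 3P_{Streamly}).
∂π/∂P_{Vidio} = 314 − 8P_{Vidio} + 3P_{Streamly} = 0 ⇒ P_{Vidio} = 39.25 + 0.375P_{Streamly}.
The best-response slope dP_{Vidio}/dP_{Streamly} = 0.375 > 0: the reaction function is upward-sloping, so the choices are strategic complements.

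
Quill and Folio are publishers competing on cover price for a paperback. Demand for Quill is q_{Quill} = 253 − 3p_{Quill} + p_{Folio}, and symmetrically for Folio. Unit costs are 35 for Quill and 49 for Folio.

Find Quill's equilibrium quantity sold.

113.4

Quill's profit: π = (p_{Quill} − 35)(253 − 3p_{Quill} + p_{Folio}).
∂π/∂p_{Quill} = 358 − 6p_{Quill} + p_{Folio} = 0 ⇒ p_{Quill} = 179/3 + (1/6)p_{Folio}.
Similarly p_{Folio} = 200/3 + (1/6)p_{Quill}.
Substituting the second reaction function into the first: p_{Quill} = 179/3 + (1/6)(200/3 + (1/6)p_{Quill}), which gives (35/36)p_{Quill} = 637/9 ⇒ p_{Quill} = 72.8.
Then p_{Folio} = 200/3 + (1/6)·72.8 = 78.8.
q_{Quill} = 253 − 3·72.8 + 78.8 = 113.4.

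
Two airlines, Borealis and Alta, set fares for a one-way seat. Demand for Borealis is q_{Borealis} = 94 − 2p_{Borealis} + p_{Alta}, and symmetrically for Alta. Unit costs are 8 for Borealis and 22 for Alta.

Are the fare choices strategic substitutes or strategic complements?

strategic complements

Borealis's profit: π = (p_{Borealis} − 8)(94 − 2p_{Borealis} + p_{Alta}).
∂π/∂p_{Borealis} = 110 − 4p_{Borealis} + p_{Alta} = 0 ⇒ p_{Borealis} = 27.5 + 0.25p_{Alta}.
The best-response slope dp_{Borealis}/dp_{Alta} = 0.25 > 0: the reaction function is upward-sloping, so the choices are strategic complements.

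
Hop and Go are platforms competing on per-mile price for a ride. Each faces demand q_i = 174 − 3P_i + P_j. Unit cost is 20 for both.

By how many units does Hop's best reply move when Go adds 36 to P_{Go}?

6

Hop's profit: π = (P_{Hop} − 20)(174 − 3P_{Hop} + P_{Go}).
∂π/∂P_{Hop} = 234 − 6P_{Hop} + P_{Go} = 0 ⇒ P_{Hop} = 39 + (1/6)P_{Go}.
The reaction-function slope is 1/6, so a 36-unit rise in P_{Go} moves P_{Hop} by 1/6 × 36 = 6. Hop's best response rises — the actions are strategic complements.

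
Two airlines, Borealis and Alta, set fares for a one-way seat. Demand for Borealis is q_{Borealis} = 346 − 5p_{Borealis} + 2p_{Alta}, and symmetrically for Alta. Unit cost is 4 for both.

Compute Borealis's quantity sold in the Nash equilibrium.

Borealis's profit: π = (p_{Borealis} − 4)(346 − 5p_{Borealis} + 2p_{Alta}).
∂π/∂p_{Borealis} = 366 − 10p_{Borealis} + 2p_{Alta} = 0 ⇒ p_{Borealis} = 36.6 + 0.2p_{Alta}.
Setting p_{Borealis} = p_{Alta} in the reaction function: p_{Borealis} = 36.6 + 0.2p_{Borealis}, so p_{Borealis} = 36.6 / 0.8 = 45.75.
q_{Borealis} = 346 − 5·45.75 + 2·45.75 = 208.75.

208.75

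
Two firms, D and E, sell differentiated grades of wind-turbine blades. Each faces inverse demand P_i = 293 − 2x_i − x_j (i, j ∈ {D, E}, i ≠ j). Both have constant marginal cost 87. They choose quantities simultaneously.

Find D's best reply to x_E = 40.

41.5

Firm D's profit: π = x_D(293 − 2x_D − x_E) − 87x_D.
∂π/∂x_D = 206 − 4x_D − x_E = 0 ⇒ x_D = 51.5 − 0.25x_E.
At x_E = 40: x_D = 51.5 − 0.25·40 = 41.5.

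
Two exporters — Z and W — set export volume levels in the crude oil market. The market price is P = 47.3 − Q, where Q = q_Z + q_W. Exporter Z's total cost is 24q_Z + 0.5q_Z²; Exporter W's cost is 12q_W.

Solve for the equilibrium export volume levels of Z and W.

Exporter Z's profit: π = q_Z(47.3 − (q_Z + q_W)) − 24q_Z − 0.5q_Z².
∂π/∂q_Z = 23.3 − 3q_Z − q_W = 0, so q_Z = 233/30 − (1/3)q_W.
For W: ∂π/∂q_W = 35.3 − 2q_W − q_Z = 0 ⇒ q_W = 17.65 − 0.5q_Z.
Solving the two reaction functions simultaneously: (1 − (−1/3)(−0.5))q_Z = 233/30 − (1/3)·17.65, so (5/6)q_Z = 113/60 and q_Z = 2.26.
Then q_W = 17.65 − 0.5·2.26 = 16.52.

2.26, 16.52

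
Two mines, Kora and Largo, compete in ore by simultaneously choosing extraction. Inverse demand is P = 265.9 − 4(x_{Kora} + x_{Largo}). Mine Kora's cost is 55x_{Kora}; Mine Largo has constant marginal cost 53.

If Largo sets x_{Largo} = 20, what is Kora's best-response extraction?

Mine Kora's profit: π = x_{Kora}(265.9 − 4(x_{Kora} + x_{Largo})) − 55x_{Kora}.
∂π/∂x_{Kora} = 210.9 − 8x_{Kora} − 4x_{Largo} = 0, so x_{Kora} = 26.3625 − 0.5x_{Largo}.
At x_{Largo} = 20: x_{Kora} = 26.3625 − 0.5·20 = 16.3625.

16.3625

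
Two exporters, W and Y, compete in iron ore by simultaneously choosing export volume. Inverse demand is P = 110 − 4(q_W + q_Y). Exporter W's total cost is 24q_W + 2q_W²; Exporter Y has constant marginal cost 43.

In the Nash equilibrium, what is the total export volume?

Exporter W's profit: π = q_W(110 − 4(q_W + q_Y)) − 24q_W − 2q_W².
∂π/∂q_W = 86 − 12q_W − 4q_Y = 0, so q_W = 43/6 − (1/3)q_Y.
For Y: ∂π/∂q_Y = 67 − 8q_Y − 4q_W = 0 ⇒ q_Y = 8.375 − 0.5q_W.
Substituting the second reaction function into the first: q_W = 43/6 − (1/3)(8.375 − 0.5q_W), which gives (5/6)q_W = 4.375 ⇒ q_W = 5.25.
Then q_Y = 8.375 − 0.5·5.25 = 5.75.
Total export volume: 5.25 + 5.75 = 11.

11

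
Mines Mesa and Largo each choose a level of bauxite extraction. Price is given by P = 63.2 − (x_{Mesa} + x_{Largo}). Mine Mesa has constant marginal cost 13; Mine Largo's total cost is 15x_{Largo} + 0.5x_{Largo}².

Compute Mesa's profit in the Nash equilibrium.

Mine Mesa's profit: π = x_{Mesa}(63.2 − (x_{Mesa} + x_{Largo})) − 13x_{Mesa}.
∂π/∂x_{Mesa} = 50.2 − 2x_{Mesa} − x_{Largo} = 0, so x_{Mesa} = 25.1 − 0.5x_{Largo}.
For Largo: ∂π/∂x_{Largo} = 48.2 − 3x_{Largo} − x_{Mesa} = 0 ⇒ x_{Largo} = 241/15 − (1/3)x_{Mesa}.
Substituting the second reaction function into the first: x_{Mesa} = 25.1 − 0.5(241/15 − (1/3)x_{Mesa}), which gives (5/6)x_{Mesa} = 256/15 ⇒ x_{Mesa} = 20.48.
Then x_{Largo} = 241/15 − (1/3)·20.48 = 9.24.
Price P = 63.2 − 29.72 = 33.48.
Mesa's profit: (33.48 − 13)·20.48 = 419.4304.

419.4304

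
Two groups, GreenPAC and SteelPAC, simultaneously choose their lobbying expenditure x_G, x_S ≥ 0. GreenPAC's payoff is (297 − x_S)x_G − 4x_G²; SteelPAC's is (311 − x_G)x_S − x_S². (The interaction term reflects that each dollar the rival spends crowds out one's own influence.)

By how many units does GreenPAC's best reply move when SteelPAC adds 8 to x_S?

-1

Expanding GreenPAC's payoff: 297x_G − x_Sx_G − 4x_G².
∂π/∂x_G = 297 − x_S − 8x_G = 0, so x_G = 37.125 − 0.125x_S.
The reaction-function slope is −0.125, so an 8-unit rise in x_S moves x_G by −0.125 × 8 = −1. GreenPAC's best response falls — the actions are strategic substitutes.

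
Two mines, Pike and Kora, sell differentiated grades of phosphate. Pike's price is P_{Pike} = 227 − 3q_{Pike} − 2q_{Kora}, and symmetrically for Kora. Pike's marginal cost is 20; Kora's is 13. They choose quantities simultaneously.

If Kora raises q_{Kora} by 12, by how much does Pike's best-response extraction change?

Mine Pike's profit: π = q_{Pike}(227 − 3q_{Pike} − 2q_{Kora}) − 20q_{Pike}.
∂π/∂q_{Pike} = 207 − 6q_{Pike} − 2q_{Kora} = 0 ⇒ q_{Pike} = 34.5 − (1/3)q_{Kora}.
The reaction-function slope is −1/3, so a 12-unit rise in q_{Kora} moves q_{Pike} by −1/3 × 12 = −4. Pike's best response falls — the actions are strategic substitutes.

-4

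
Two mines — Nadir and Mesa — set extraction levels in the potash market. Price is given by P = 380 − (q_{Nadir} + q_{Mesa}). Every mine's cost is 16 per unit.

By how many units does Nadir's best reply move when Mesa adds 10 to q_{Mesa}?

Mine Nadir's profit: π = q_{Nadir}(380 − (q_{Nadir} + q_{Mesa})) − 16q_{Nadir}.
∂π/∂q_{Nadir} = 364 − 2q_{Nadir} − q_{Mesa} = 0, so q_{Nadir} = 182 − 0.5q_{Mesa}.
The reaction-function slope is −0.5, so a 10-unit rise in q_{Mesa} moves q_{Nadir} by −0.5 × 10 = −5. Nadir's best response falls — the actions are strategic substitutes.

-5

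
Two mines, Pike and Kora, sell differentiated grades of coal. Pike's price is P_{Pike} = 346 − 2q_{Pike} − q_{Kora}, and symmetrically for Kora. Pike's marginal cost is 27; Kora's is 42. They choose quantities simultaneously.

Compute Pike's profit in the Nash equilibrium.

Mine Pike's profit: π = q_{Pike}(346 − 2q_{Pike} − q_{Kora}) − 27q_{Pike}.
∂π/∂q_{Pike} = 319 − 4q_{Pike} − q_{Kora} = 0 ⇒ q_{Pike} = 79.75 − 0.25q_{Kora}.
Similarly q_{Kora} = 76 − 0.25q_{Pike}.
Substituting the second reaction function into the first: q_{Pike} = 79.75 − 0.25(76 − 0.25q_{Pike}), which gives 0.9375q_{Pike} = 60.75 ⇒ q_{Pike} = 64.8.
Then q_{Kora} = 76 − 0.25·64.8 = 59.8.
P_{Pike} = 346 − 2·64.8 − 59.8 = 156.6.
Profit = (156.6 − 27)·64.8 = 8398.08.

8398.08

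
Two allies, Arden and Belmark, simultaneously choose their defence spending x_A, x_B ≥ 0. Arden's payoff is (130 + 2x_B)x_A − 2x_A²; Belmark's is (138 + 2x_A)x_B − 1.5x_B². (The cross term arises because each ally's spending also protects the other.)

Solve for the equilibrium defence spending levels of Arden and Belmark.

83.25, 101.5

Expanding Arden's payoff: 130x_A + 2x_Bx_A − 2x_A².
∂π/∂x_A = 130 + 2x_B − 4x_A = 0, so x_A = 32.5 + 0.5x_B.
Likewise for Belmark: x_B = 46 + (2/3)x_A.
Plugging x_B into Arden's best response: x_A = 32.5 + 0.5(46 + (2/3)x_A) ⇒ (2/3)x_A = 55.5, so x_A = 83.25.
Then x_B = 46 + (2/3)·83.25 = 101.5.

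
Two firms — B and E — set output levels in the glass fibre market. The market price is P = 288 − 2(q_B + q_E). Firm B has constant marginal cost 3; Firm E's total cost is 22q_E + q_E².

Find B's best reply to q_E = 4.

69.25

Firm B's profit: π = q_B(288 − 2(q_B + q_E)) − 3q_B.
∂π/∂q_B = 285 − 4q_B − 2q_E = 0, so q_B = 71.25 − 0.5q_E.
At q_E = 4: q_B = 71.25 − 0.5·4 = 69.25.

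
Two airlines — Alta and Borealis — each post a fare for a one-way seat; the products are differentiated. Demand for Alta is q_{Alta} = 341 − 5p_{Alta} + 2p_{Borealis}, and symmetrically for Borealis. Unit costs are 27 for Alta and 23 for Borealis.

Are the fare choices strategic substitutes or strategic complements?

Alta's profit: π = (p_{Alta} − 27)(341 − 5p_{Alta} + 2p_{Borealis}).
∂π/∂p_{Alta} = 476 − 10p_{Alta} + 2p_{Borealis} = 0 ⇒ p_{Alta} = 47.6 + 0.2p_{Borealis}.
The best-response slope dp_{Alta}/dp_{Borealis} = 0.2 > 0: the reaction function is upward-sloping, so the choices are strategic complements.

strategic complements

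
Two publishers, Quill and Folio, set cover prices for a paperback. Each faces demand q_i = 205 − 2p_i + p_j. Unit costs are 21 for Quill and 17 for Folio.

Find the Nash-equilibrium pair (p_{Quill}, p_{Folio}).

Quill's profit: π = (p_{Quill} − 21)(205 − 2p_{Quill} + p_{Folio}).
∂π/∂p_{Quill} = 247 − 4p_{Quill} + p_{Folio} = 0 ⇒ p_{Quill} = 61.75 + 0.25p_{Folio}.
Similarly p_{Folio} = 59.75 + 0.25p_{Quill}.
Substituting the second reaction function into the first: p_{Quill} = 61.75 + 0.25(59.75 + 0.25p_{Quill}), which gives 0.9375p_{Quill} = 76.6875 ⇒ p_{Quill} = 81.8.
Then p_{Folio} = 59.75 + 0.25·81.8 = 80.2.

81.8, 80.2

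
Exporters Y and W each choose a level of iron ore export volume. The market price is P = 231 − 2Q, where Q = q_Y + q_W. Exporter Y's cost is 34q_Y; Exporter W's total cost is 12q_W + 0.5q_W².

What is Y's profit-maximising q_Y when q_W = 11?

Exporter Y's profit: π = q_Y(231 − 2(q_Y + q_W)) − 34q_Y.
∂π/∂q_Y = 197 − 4q_Y − 2q_W = 0, so q_Y = 49.25 − 0.5q_W.
At q_W = 11: q_Y = 49.25 − 0.5·11 = 43.75.

43.75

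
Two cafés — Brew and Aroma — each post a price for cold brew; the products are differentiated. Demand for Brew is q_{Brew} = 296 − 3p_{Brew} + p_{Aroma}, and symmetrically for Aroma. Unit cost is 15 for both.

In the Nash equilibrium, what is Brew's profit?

Brew's profit: π = (p_{Brew} − 15)(296 − 3p_{Brew} + p_{Aroma}).
∂π/∂p_{Brew} = 341 − 6p_{Brew} + p_{Aroma} = 0 ⇒ p_{Brew} = 341/6 + (1/6)p_{Aroma}.
By symmetry p_{Aroma} = p_{Brew}; substituting into the reaction function, (5/6)p_{Brew} = 341/6 and p_{Brew} = 68.2.
q_{Brew} = 296 − 3·68.2 + 68.2 = 159.6.
Profit = (68.2 − 15)·159.6 = 8490.72.

8490.72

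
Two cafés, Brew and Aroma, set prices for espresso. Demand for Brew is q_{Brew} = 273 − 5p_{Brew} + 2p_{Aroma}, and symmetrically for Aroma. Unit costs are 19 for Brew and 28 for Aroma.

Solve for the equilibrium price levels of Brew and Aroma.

Brew's profit: π = (p_{Brew} − 19)(273 − 5p_{Brew} + 2p_{Aroma}).
∂π/∂p_{Brew} = 368 − 10p_{Brew} + 2p_{Aroma} = 0 ⇒ p_{Brew} = 36.8 + 0.2p_{Aroma}.
Similarly p_{Aroma} = 41.3 + 0.2p_{Brew}.
Plugging p_{Aroma} into Brew's best response: p_{Brew} = 36.8 + 0.2(41.3 + 0.2p_{Brew}) ⇒ 0.96p_{Brew} = 45.06, so p_{Brew} = 46.9375.
Then p_{Aroma} = 41.3 + 0.2·46.9375 = 50.6875.

46.9375, 50.6875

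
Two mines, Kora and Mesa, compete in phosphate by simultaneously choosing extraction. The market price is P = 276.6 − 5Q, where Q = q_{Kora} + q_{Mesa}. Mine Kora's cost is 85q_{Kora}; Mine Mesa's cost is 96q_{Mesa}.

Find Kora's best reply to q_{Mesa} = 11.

Mine Kora's profit: π = q_{Kora}(276.6 − 5(q_{Kora} + q_{Mesa})) − 85q_{Kora}.
∂π/∂q_{Kora} = 191.6 − 10q_{Kora} − 5q_{Mesa} = 0, so q_{Kora} = 19.16 − 0.5q_{Mesa}.
At q_{Mesa} = 11: q_{Kora} = 19.16 − 0.5·11 = 13.66.

13.66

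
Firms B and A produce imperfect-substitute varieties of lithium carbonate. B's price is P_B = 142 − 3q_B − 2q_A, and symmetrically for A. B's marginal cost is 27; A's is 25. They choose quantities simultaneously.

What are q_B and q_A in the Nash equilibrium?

Firm B's profit: π = q_B(142 − 3q_B − 2q_A) − 27q_B.
∂π/∂q_B = 115 − 6q_B − 2q_A = 0 ⇒ q_B = 115/6 − (1/3)q_A.
Similarly q_A = 19.5 − (1/3)q_B.
Substituting the second reaction function into the first: q_B = 115/6 − (1/3)(19.5 − (1/3)q_B), which gives (8/9)q_B = 38/3 ⇒ q_B = 14.25.
Then q_A = 19.5 − (1/3)·14.25 = 14.75.

14.25, 14.75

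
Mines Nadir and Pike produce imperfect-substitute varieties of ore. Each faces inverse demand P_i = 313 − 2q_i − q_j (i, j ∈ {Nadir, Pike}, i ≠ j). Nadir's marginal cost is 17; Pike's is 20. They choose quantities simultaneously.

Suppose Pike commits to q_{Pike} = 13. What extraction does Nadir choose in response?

Mine Nadir's profit: π = q_{Nadir}(313 − 2q_{Nadir} − q_{Pike}) − 17q_{Nadir}.
∂π/∂q_{Nadir} = 296 − 4q_{Nadir} − q_{Pike} = 0 ⇒ q_{Nadir} = 74 − 0.25q_{Pike}.
At q_{Pike} = 13: q_{Nadir} = 74 − 0.25·13 = 70.75.

70.75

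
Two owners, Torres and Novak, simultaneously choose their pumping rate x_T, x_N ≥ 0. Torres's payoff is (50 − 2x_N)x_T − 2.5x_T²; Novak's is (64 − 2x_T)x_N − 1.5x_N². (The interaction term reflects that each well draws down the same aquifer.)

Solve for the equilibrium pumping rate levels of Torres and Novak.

Expanding Torres's payoff: 50x_T − 2x_Nx_T − 2.5x_T².
∂π/∂x_T = 50 − 2x_N − 5x_T = 0, so x_T = 10 − 0.4x_N.
Likewise for Novak: x_N = 64/3 − (2/3)x_T.
Plugging x_N into Torres's best response: x_T = 10 − 0.4(64/3 − (2/3)x_T) ⇒ (11/15)x_T = 22/15, so x_T = 2.
Then x_N = 64/3 − (2/3)·2 = 20.

2, 20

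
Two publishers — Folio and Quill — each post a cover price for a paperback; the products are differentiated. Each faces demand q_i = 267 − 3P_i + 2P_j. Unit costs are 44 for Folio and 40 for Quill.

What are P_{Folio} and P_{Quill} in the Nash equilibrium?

99, 97.5

Folio's profit: π = (P_{Folio} − 44)(267 − 3P_{Folio} + 2P_{Quill}).
∂π/∂P_{Folio} = 399 − 6P_{Folio} + 2P_{Quill} = 0 ⇒ P_{Folio} = 66.5 + (1/3)P_{Quill}.
Similarly P_{Quill} = 64.5 + (1/3)P_{Folio}.
Solving the two reaction functions simultaneously: (1 − (1/3)(1/3))P_{Folio} = 66.5 + (1/3)·64.5, so (8/9)P_{Folio} = 88 and P_{Folio} = 99.
Then P_{Quill} = 64.5 + (1/3)·99 = 97.5.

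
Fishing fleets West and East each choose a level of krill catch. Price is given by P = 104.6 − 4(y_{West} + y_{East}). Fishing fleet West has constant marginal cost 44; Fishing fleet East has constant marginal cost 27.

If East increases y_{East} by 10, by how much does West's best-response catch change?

-5

Fishing fleet West's profit: π = y_{West}(104.6 − 4(y_{West} + y_{East})) − 44y_{West}.
∂π/∂y_{West} = 60.6 − 8y_{West} − 4y_{East} = 0, so y_{West} = 7.575 − 0.5y_{East}.
The reaction-function slope is −0.5, so a 10-unit rise in y_{East} moves y_{West} by −0.5 × 10 = −5. West's best response falls — the actions are strategic substitutes.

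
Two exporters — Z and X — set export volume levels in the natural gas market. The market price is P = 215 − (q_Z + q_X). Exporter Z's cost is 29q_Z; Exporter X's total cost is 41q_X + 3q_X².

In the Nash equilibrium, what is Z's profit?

7673.76

Exporter Z's profit: π = q_Z(215 − (q_Z + q_X)) − 29q_Z.
∂π/∂q_Z = 186 − 2q_Z − q_X = 0, so q_Z = 93 − 0.5q_X.
For X: ∂π/∂q_X = 174 − 8q_X − q_Z = 0 ⇒ q_X = 21.75 − 0.125q_Z.
Substituting the second reaction function into the first: q_Z = 93 − 0.5(21.75 − 0.125q_Z), which gives 0.9375q_Z = 82.125 ⇒ q_Z = 87.6.
Then q_X = 21.75 − 0.125·87.6 = 10.8.
Price P = 215 − 98.4 = 116.6.
Z's profit: (116.6 − 29)·87.6 = 7673.76.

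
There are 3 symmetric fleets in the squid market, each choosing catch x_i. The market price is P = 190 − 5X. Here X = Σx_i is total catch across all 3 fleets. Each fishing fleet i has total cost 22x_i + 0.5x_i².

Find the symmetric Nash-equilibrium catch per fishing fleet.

A representative fishing fleet's profit is π_i = x_i(190 − 5X) − 22x_i − 0.5x_i², with X = x_i + Σ_{j≠i} x_j.
First-order condition: 168 − 11x_i − 5Σ_{j≠i} x_j = 0.
In a symmetric equilibrium every fishing fleet chooses the same x, so Σ_{j≠i} x_j = 2x. The condition becomes 168 − 21x = 0, giving x = 168/21 = 8.

8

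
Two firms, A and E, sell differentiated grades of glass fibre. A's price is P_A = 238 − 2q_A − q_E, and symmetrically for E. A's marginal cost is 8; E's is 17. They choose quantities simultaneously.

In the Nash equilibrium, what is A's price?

Firm A's profit: π = q_A(238 − 2q_A − q_E) − 8q_A.
∂π/∂q_A = 230 − 4q_A − q_E = 0 ⇒ q_A = 57.5 − 0.25q_E.
Similarly q_E = 55.25 − 0.25q_A.
Plugging q_E into A's best response: q_A = 57.5 − 0.25(55.25 − 0.25q_A) ⇒ 0.9375q_A = 43.6875, so q_A = 46.6.
Then q_E = 55.25 − 0.25·46.6 = 43.6.
P_A = 238 − 2·46.6 − 43.6 = 101.2.

101.2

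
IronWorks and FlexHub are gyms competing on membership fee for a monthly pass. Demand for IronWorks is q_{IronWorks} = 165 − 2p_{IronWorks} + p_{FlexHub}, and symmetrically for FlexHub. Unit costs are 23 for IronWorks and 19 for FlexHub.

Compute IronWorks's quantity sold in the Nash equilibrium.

IronWorks's profit: π = (p_{IronWorks} − 23)(165 − 2p_{IronWorks} + p_{FlexHub}).
∂π/∂p_{IronWorks} = 211 − 4p_{IronWorks} + p_{FlexHub} = 0 ⇒ p_{IronWorks} = 52.75 + 0.25p_{FlexHub}.
Similarly p_{FlexHub} = 50.75 + 0.25p_{IronWorks}.
Substituting the second reaction function into the first: p_{IronWorks} = 52.75 + 0.25(50.75 + 0.25p_{IronWorks}), which gives 0.9375p_{IronWorks} = 65.4375 ⇒ p_{IronWorks} = 69.8.
Then p_{FlexHub} = 50.75 + 0.25·69.8 = 68.2.
q_{IronWorks} = 165 − 2·69.8 + 68.2 = 93.6.

93.6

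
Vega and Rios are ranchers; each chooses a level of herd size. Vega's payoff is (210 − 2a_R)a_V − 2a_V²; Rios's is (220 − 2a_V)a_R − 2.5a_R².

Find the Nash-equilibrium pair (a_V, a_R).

38.125, 28.75

Expanding Vega's payoff: 210a_V − 2a_Ra_V − 2a_V².
∂π/∂a_V = 210 − 2a_R − 4a_V = 0, so a_V = 52.5 − 0.5a_R.
Likewise for Rios: a_R = 44 − 0.4a_V.
Substituting the second reaction function into the first: a_V = 52.5 − 0.5(44 − 0.4a_V), which gives 0.8a_V = 30.5 ⇒ a_V = 38.125.
Then a_R = 44 − 0.4·38.125 = 28.75.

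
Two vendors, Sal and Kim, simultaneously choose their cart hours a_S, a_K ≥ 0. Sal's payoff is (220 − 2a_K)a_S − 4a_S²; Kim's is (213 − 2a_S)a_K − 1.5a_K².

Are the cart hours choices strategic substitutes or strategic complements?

strategic substitutes

Expanding Sal's payoff: 220a_S − 2a_Ka_S − 4a_S².
∂π/∂a_S = 220 − 2a_K − 8a_S = 0, so a_S = 27.5 − 0.25a_K.
The best-response slope da_S/da_K = −0.25 < 0: the reaction function is downward-sloping, so the choices are strategic substitutes.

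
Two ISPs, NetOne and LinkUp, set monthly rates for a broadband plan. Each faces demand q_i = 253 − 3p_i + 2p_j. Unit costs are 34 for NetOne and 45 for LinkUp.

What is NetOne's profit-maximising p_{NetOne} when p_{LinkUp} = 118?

NetOne's profit: π = (p_{NetOne} − 34)(253 − 3p_{NetOne} + 2p_{LinkUp}).
∂π/∂p_{NetOne} = 355 − 6p_{NetOne} + 2p_{LinkUp} = 0 ⇒ p_{NetOne} = 355/6 + (1/3)p_{LinkUp}.
At p_{LinkUp} = 118: p_{NetOne} = 355/6 + (1/3)·118 = 98.5.

98.5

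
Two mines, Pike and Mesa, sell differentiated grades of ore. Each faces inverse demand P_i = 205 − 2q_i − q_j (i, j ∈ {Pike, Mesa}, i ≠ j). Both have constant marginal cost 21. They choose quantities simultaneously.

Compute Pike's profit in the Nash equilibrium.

2708.48

Mine Pike's profit: π = q_{Pike}(205 − 2q_{Pike} − q_{Mesa}) − 21q_{Pike}.
∂π/∂q_{Pike} = 184 − 4q_{Pike} − q_{Mesa} = 0 ⇒ q_{Pike} = 46 − 0.25q_{Mesa}.
By symmetry q_{Mesa} = q_{Pike}; substituting into the reaction function, 1.25q_{Pike} = 46 and q_{Pike} = 36.8.
P_{Pike} = 205 − 2·36.8 − 36.8 = 94.6.
Profit = (94.6 − 21)·36.8 = 2708.48.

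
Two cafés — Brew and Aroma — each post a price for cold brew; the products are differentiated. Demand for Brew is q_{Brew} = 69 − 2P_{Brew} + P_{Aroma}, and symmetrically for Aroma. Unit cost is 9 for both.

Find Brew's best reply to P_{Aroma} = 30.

Brew's profit: π = (P_{Brew} − 9)(69 − 2P_{Brew} + P_{Aroma}).
∂π/∂P_{Brew} = 87 − 4P_{Brew} + P_{Aroma} = 0 ⇒ P_{Brew} = 21.75 + 0.25P_{Aroma}.
At P_{Aroma} = 30: P_{Brew} = 21.75 + 0.25·30 = 29.25.

29.25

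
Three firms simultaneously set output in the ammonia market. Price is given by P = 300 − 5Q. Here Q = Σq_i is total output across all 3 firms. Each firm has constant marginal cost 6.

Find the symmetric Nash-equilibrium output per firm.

14.7

A representative firm's profit is π_i = q_i(300 − 5Q) − 6q_i, with Q = q_i + Σ_{j≠i} q_j.
First-order condition: 294 − 10q_i − 5Σ_{j≠i} q_j = 0.
With identical firms, set every q_j = q: then 294 − 10q − 10q = 0, i.e. q = 294/20 = 14.7.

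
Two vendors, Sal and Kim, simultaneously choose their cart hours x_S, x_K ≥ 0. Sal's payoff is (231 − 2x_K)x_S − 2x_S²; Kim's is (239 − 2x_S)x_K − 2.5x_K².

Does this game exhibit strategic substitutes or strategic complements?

strategic substitutes

Expanding Sal's payoff: 231x_S − 2x_Kx_S − 2x_S².
∂π/∂x_S = 231 − 2x_K − 4x_S = 0, so x_S = 57.75 − 0.5x_K.
The best-response slope dx_S/dx_K = −0.5 < 0: the reaction function is downward-sloping, so the choices are strategic substitutes.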